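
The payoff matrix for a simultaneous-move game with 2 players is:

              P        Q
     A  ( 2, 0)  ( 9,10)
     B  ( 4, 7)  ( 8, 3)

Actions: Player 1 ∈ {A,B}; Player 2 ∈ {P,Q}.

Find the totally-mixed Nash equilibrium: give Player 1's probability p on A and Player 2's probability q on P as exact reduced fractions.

P1 indiff ⇒ q·2+(1-q)·9 = q·4+(1-q)·8 ⇒ q(-2) = (1-q)(-1) ⇒ q = 1/3
P2 indiff ⇒ p·0+(1-p)·7 = p·10+(1-p)·3 ⇒ p(-10) = (1-p)(-4) ⇒ p = 2/7

(p,q) = (2/7, 1/3)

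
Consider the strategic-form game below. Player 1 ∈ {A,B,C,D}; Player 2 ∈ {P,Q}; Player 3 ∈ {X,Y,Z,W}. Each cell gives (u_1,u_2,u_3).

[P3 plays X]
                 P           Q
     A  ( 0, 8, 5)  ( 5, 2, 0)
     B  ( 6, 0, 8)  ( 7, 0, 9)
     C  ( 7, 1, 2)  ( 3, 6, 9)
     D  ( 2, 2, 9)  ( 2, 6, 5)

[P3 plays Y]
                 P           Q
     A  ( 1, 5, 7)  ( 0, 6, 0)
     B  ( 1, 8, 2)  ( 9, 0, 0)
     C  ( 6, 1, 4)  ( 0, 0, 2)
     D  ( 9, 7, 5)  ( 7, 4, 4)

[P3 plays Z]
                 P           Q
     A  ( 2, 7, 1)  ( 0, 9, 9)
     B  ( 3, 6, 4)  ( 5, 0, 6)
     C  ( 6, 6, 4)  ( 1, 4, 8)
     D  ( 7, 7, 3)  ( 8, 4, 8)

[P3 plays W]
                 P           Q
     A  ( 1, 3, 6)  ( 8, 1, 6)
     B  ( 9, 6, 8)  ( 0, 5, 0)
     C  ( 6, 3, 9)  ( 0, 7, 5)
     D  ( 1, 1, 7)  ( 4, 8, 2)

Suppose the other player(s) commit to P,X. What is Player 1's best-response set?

BR_1 = {C}

u_1(A vs P,X) = 0
u_1(B vs P,X) = 6
u_1(C vs P,X) = 7
u_1(D vs P,X) = 2
max payoff 7 at {C}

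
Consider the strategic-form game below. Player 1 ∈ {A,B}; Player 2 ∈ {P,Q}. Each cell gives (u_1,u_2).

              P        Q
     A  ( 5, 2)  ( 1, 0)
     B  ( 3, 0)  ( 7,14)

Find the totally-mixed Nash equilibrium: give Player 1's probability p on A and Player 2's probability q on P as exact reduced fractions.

p=7/8, q=3/4

P1 indiff ⇒ q·5+(1-q)·1 = q·3+(1-q)·7 ⇒ q(2) = (1-q)(6) ⇒ q = 3/4
P2 indiff ⇒ p·2+(1-p)·0 = p·0+(1-p)·14 ⇒ p(2) = (1-p)(14) ⇒ p = 7/8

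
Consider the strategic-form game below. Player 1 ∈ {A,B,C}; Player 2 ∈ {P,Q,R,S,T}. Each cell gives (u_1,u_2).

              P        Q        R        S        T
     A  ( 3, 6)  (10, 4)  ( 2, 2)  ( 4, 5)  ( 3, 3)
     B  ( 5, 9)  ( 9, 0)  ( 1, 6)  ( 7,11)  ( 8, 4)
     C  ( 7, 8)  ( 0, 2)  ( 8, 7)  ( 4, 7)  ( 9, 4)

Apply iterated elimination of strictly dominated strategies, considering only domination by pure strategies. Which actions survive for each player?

P2 drop Q (P beats it: A:6>4 B:9>0 C:8>2)
P2 drop R (P beats it: A:6>2 B:9>6 C:8>7)
P1 drop A (B beats it: P:5>3 S:7>4 T:8>3)
P2 drop T (P beats it: B:9>4 C:8>4)
P1→{B,C} P2→{P,S}

Survivors P1:{B,C} P2:{P,S}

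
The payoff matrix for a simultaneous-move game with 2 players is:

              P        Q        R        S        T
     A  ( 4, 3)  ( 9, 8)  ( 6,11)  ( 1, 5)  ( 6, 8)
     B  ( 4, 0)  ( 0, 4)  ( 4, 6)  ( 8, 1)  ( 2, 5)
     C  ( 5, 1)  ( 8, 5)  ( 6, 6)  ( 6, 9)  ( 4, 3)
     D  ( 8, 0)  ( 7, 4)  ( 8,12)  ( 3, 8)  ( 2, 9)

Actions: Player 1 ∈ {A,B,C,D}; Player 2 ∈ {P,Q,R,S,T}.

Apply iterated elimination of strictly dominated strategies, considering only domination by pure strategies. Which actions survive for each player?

Survivors P1:{B,C,D} P2:{R,S}

P2 drop P (Q beats it: A:8>3 B:4>0 C:5>1 D:4>0)
P2 drop Q (R beats it: A:11>8 B:6>4 C:6>5 D:12>4)
P2 drop T (R beats it: A:11>8 B:6>5 C:6>3 D:12>9)
P1 drop A (D beats it: R:8>6 S:3>1)
P1→{B,C,D} P2→{R,S}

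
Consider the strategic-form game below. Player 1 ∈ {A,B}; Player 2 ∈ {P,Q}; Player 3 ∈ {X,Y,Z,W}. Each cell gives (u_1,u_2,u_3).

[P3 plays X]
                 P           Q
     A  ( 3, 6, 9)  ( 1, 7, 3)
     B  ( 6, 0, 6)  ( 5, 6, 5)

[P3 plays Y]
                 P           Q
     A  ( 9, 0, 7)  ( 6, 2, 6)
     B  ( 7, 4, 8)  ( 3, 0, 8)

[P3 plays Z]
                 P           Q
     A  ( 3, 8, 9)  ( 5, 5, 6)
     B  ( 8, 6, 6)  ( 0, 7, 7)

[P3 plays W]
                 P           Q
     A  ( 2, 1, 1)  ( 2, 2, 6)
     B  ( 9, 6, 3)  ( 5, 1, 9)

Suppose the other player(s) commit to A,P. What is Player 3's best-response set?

u_3(X vs A,P) = 9
u_3(Y vs A,P) = 7
u_3(Z vs A,P) = 9
u_3(W vs A,P) = 1
max payoff 9 at {X,Z}

BR_3 = {X,Z}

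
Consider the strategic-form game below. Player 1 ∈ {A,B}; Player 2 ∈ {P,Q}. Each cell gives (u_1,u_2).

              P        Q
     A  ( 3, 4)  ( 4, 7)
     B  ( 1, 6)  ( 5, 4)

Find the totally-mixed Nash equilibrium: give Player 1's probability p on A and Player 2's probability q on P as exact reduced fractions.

P1 indiff ⇒ q·3+(1-q)·4 = q·1+(1-q)·5 ⇒ q(2) = (1-q)(1) ⇒ q = 1/3
P2 indiff ⇒ p·4+(1-p)·6 = p·7+(1-p)·4 ⇒ p(-3) = (1-p)(-2) ⇒ p = 2/5

p=2/5, q=1/3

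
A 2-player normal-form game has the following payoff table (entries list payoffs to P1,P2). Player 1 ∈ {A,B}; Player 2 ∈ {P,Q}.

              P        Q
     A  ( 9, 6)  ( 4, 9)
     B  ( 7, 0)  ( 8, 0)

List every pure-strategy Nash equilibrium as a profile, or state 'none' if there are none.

(A,P): not NE [P2→Q gives 9>6]
(A,Q): not NE [P1→B gives 8>4]
(B,P): not NE [P1→A gives 9>7]
(B,Q): NE

Nash profiles: (B,Q)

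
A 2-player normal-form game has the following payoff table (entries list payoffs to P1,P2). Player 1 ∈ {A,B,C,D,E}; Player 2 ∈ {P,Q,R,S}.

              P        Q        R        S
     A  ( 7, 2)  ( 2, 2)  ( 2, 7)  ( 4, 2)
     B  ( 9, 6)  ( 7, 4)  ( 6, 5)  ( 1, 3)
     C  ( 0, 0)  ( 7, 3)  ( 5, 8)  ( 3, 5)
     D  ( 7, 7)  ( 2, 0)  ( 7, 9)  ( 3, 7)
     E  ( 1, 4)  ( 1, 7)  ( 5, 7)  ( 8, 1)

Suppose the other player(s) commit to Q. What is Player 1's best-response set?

u_1(A vs Q) = 2
u_1(B vs Q) = 7
u_1(C vs Q) = 7
u_1(D vs Q) = 2
u_1(E vs Q) = 1
max payoff 7 at {B,C}

P1 best: {B,C}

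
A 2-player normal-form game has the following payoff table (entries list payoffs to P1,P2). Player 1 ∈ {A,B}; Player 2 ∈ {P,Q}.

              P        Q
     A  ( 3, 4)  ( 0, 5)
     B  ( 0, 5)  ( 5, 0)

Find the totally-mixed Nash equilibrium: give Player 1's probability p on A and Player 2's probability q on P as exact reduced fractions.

(p,q) = (5/6, 5/8)

P1 indiff ⇒ q·3+(1-q)·0 = q·0+(1-q)·5 ⇒ q(3) = (1-q)(5) ⇒ q = 5/8
P2 indiff ⇒ p·4+(1-p)·5 = p·5+(1-p)·0 ⇒ p(-1) = (1-p)(-5) ⇒ p = 5/6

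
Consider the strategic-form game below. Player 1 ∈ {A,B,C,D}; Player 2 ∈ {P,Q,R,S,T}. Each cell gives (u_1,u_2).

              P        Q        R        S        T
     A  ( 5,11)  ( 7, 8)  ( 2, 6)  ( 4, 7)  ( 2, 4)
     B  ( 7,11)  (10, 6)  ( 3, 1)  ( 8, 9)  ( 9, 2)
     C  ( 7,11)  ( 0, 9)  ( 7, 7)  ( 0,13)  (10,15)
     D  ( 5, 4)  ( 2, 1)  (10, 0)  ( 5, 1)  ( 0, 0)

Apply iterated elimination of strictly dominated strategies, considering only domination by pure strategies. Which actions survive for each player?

IESDS → P1:{B,C} P2:{P,S,T}

P1 drop A (B beats it: P:7>5 Q:10>7 R:3>2 S:8>4 T:9>2)
P2 drop Q (P beats it: B:11>6 C:11>9 D:4>1)
P2 drop R (P beats it: B:11>1 C:11>7 D:4>0)
P1 drop D (B beats it: P:7>5 S:8>5 T:9>0)
P1→{B,C} P2→{P,S,T}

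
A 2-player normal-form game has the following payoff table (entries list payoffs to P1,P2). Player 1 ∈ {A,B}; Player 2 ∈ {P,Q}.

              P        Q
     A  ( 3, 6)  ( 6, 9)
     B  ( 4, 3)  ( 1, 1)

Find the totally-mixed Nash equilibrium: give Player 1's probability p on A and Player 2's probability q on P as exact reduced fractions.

P1 indiff ⇒ q·3+(1-q)·6 = q·4+(1-q)·1 ⇒ q(-1) = (1-q)(-5) ⇒ q = 5/6
P2 indiff ⇒ p·6+(1-p)·3 = p·9+(1-p)·1 ⇒ p(-3) = (1-p)(-2) ⇒ p = 2/5

(p,q) = (2/5, 5/6)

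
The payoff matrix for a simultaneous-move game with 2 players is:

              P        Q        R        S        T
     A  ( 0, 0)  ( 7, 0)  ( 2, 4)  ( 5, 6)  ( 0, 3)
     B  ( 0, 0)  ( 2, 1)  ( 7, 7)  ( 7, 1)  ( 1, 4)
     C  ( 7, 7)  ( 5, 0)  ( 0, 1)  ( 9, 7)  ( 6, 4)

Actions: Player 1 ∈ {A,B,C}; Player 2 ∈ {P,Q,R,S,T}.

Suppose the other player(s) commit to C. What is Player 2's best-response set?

u_2(P vs C) = 7
u_2(Q vs C) = 0
u_2(R vs C) = 1
u_2(S vs C) = 7
u_2(T vs C) = 4
max payoff 7 at {P,S}

P2 best: {P,S}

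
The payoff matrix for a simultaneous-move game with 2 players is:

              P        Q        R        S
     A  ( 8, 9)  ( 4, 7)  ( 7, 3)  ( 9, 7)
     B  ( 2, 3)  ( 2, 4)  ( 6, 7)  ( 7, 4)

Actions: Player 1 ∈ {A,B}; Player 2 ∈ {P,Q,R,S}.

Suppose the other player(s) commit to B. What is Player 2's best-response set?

P2 best: {R}

u_2(P vs B) = 3
u_2(Q vs B) = 4
u_2(R vs B) = 7
u_2(S vs B) = 4
max payoff 7 at {R}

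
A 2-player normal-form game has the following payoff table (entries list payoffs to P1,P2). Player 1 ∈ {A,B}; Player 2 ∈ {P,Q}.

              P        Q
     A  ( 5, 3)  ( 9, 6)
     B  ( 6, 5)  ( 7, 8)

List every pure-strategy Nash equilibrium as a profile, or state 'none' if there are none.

PSNE = {(A,Q)}

(A,P): not NE [P1→B gives 6>5; P2→Q gives 6>3]
(A,Q): NE
(B,P): not NE [P2→Q gives 8>5]
(B,Q): not NE [P1→A gives 9>7]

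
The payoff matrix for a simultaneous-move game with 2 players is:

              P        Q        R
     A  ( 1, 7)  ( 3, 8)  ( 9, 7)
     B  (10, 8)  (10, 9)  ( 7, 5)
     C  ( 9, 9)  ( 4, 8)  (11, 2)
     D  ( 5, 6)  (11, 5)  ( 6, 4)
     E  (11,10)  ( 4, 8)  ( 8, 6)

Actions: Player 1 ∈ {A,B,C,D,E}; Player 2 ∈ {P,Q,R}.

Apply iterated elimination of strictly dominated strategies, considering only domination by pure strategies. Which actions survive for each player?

P1 drop A (C beats it: P:9>1 Q:4>3 R:11>9)
P2 drop R (P beats it: B:8>5 C:9>2 D:6>4 E:10>6)
P1 drop C (B beats it: P:10>9 Q:10>4)
P1→{B,D,E} P2→{P,Q}

IESDS → P1:{B,D,E} P2:{P,Q}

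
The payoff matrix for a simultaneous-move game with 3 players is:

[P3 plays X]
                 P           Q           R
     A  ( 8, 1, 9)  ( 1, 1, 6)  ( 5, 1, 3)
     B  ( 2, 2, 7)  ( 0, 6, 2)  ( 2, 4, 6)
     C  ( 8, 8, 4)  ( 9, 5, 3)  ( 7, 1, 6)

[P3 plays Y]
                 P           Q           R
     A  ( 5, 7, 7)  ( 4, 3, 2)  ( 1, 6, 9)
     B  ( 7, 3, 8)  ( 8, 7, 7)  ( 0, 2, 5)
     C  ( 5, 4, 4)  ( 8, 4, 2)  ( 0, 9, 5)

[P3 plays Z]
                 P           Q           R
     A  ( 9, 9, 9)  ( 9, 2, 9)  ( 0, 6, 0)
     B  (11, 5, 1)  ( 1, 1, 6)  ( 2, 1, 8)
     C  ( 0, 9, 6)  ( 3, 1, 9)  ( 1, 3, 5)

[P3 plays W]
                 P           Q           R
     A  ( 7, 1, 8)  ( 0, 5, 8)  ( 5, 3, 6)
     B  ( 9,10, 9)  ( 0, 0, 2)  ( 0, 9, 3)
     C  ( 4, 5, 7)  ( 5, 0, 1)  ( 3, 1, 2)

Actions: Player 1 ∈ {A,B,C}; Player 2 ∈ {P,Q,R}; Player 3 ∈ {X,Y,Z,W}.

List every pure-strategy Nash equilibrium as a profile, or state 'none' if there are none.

PSNE = {(A,P,X), (B,P,W), (B,Q,Y)}

(A,P,X): NE
(A,P,Y): not NE [P1→B gives 7>5; P3→Z gives 9>7]
(A,P,Z): not NE [P1→B gives 11>9]
(A,P,W): not NE [P1→B gives 9>7; P2→Q gives 5>1; P3→Z gives 9>8]
(A,Q,X): not NE [P1→C gives 9>1; P3→Z gives 9>6]
(A,Q,Y): not NE [P1→C gives 8>4; P2→P gives 7>3; P3→Z gives 9>2]
(A,Q,Z): not NE [P2→P gives 9>2]
(A,Q,W): not NE [P1→C gives 5>0; P3→Z gives 9>8]
(A,R,X): not NE [P1→C gives 7>5; P3→Y gives 9>3]
(A,R,Y): not NE [P2→P gives 7>6]
(A,R,Z): not NE [P1→B gives 2>0; P2→P gives 9>6; P3→Y gives 9>0]
(A,R,W): not NE [P2→Q gives 5>3; P3→Y gives 9>6]
(B,P,X): not NE [P1→C gives 8>2; P2→Q gives 6>2; P3→W gives 9>7]
(B,P,Y): not NE [P2→Q gives 7>3; P3→W gives 9>8]
(B,P,Z): not NE [P3→W gives 9>1]
(B,P,W): NE
(B,Q,X): not NE [P1→C gives 9>0; P3→Y gives 7>2]
(B,Q,Y): NE
(B,Q,Z): not NE [P1→A gives 9>1; P2→P gives 5>1; P3→Y gives 7>6]
(B,Q,W): not NE [P1→C gives 5>0; P2→P gives 10>0; P3→Y gives 7>2]
(B,R,X): not NE [P1→C gives 7>2; P2→Q gives 6>4; P3→Z gives 8>6]
(B,R,Y): not NE [P1→A gives 1>0; P2→Q gives 7>2; P3→Z gives 8>5]
(B,R,Z): not NE [P2→P gives 5>1]
(B,R,W): not NE [P1→A gives 5>0; P2→P gives 10>9; P3→Z gives 8>3]
(C,P,X): not NE [P3→W gives 7>4]
(C,P,Y): not NE [P1→B gives 7>5; P2→R gives 9>4; P3→W gives 7>4]
(C,P,Z): not NE [P1→B gives 11>0; P3→W gives 7>6]
(C,P,W): not NE [P1→B gives 9>4]
(C,Q,X): not NE [P2→P gives 8>5; P3→Z gives 9>3]
(C,Q,Y): not NE [P2→R gives 9>4; P3→Z gives 9>2]
(C,Q,Z): not NE [P1→A gives 9>3; P2→P gives 9>1]
(C,Q,W): not NE [P2→P gives 5>0; P3→Z gives 9>1]
(C,R,X): not NE [P2→P gives 8>1]
(C,R,Y): not NE [P1→A gives 1>0; P3→X gives 6>5]
(C,R,Z): not NE [P1→B gives 2>1; P2→P gives 9>3; P3→X gives 6>5]
(C,R,W): not NE [P1→A gives 5>3; P2→P gives 5>1; P3→X gives 6>2]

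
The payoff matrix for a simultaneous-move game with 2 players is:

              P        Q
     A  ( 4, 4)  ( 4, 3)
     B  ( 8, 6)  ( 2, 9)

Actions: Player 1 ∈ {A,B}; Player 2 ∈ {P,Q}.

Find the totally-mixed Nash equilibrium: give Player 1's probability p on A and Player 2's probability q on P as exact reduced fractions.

P1 indiff ⇒ q·4+(1-q)·4 = q·8+(1-q)·2 ⇒ q(-4) = (1-q)(-2) ⇒ q = 1/3
P2 indiff ⇒ p·4+(1-p)·6 = p·3+(1-p)·9 ⇒ p(1) = (1-p)(3) ⇒ p = 3/4

(p,q) = (3/4, 1/3)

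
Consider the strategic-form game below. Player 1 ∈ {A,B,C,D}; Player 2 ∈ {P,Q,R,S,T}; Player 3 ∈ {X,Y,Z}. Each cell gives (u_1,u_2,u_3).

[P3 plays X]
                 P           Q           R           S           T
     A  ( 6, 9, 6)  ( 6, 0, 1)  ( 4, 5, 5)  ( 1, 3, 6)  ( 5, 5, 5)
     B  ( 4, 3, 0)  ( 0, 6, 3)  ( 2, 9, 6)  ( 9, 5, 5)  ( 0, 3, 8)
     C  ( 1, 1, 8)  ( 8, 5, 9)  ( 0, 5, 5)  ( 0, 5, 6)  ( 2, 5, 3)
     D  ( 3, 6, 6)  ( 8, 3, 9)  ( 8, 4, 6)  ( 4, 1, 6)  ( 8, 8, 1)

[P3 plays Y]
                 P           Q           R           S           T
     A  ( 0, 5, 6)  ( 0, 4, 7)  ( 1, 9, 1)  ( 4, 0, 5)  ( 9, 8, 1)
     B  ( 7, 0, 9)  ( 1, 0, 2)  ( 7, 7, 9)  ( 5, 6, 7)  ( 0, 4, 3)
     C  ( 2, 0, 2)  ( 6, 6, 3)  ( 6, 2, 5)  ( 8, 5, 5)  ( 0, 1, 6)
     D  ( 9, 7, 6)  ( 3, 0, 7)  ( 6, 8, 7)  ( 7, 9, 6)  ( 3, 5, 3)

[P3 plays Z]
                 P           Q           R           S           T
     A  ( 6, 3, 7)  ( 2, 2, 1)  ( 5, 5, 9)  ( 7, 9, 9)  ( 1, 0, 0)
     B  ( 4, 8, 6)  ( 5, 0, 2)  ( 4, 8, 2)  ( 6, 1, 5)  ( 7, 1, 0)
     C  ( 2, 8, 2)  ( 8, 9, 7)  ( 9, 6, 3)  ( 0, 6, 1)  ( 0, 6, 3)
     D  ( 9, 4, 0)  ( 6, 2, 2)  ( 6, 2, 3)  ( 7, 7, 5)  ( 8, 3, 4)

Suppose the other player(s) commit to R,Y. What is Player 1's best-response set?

P1 best: {B}

u_1(A vs R,Y) = 1
u_1(B vs R,Y) = 7
u_1(C vs R,Y) = 6
u_1(D vs R,Y) = 6
max payoff 7 at {B}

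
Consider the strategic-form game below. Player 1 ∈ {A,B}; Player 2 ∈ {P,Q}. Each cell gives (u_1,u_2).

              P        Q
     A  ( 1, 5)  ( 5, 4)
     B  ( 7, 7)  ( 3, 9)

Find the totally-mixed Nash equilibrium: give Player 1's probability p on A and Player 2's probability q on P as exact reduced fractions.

(p,q) = (2/3, 1/4)

P1 indiff ⇒ q·1+(1-q)·5 = q·7+(1-q)·3 ⇒ q(-6) = (1-q)(-2) ⇒ q = 1/4
P2 indiff ⇒ p·5+(1-p)·7 = p·4+(1-p)·9 ⇒ p(1) = (1-p)(2) ⇒ p = 2/3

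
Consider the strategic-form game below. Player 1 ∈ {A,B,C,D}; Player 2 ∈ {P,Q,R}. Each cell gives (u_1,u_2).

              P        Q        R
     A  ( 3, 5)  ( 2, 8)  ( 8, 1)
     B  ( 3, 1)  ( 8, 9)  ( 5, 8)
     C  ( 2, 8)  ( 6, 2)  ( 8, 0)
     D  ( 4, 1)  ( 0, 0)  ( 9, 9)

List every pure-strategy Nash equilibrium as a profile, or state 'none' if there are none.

PSNE = {(B,Q), (D,R)}

(A,P): not NE [P1→D gives 4>3; P2→Q gives 8>5]
(A,Q): not NE [P1→B gives 8>2]
(A,R): not NE [P1→D gives 9>8; P2→Q gives 8>1]
(B,P): not NE [P1→D gives 4>3; P2→Q gives 9>1]
(B,Q): NE
(B,R): not NE [P1→D gives 9>5; P2→Q gives 9>8]
(C,P): not NE [P1→D gives 4>2]
(C,Q): not NE [P1→B gives 8>6; P2→P gives 8>2]
(C,R): not NE [P1→D gives 9>8; P2→P gives 8>0]
(D,P): not NE [P2→R gives 9>1]
(D,Q): not NE [P1→B gives 8>0; P2→R gives 9>0]
(D,R): NE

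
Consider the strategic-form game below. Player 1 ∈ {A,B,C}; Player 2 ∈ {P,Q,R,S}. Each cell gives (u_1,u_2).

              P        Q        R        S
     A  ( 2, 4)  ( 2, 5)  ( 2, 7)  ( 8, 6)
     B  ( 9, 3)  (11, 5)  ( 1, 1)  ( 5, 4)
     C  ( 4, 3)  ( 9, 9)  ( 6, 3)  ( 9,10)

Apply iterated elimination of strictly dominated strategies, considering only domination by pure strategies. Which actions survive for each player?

P1 drop A (C beats it: P:4>2 Q:9>2 R:6>2 S:9>8)
P2 drop P (Q beats it: B:5>3 C:9>3)
P2 drop R (Q beats it: B:5>1 C:9>3)
P1→{B,C} P2→{Q,S}

IESDS → P1:{B,C} P2:{Q,S}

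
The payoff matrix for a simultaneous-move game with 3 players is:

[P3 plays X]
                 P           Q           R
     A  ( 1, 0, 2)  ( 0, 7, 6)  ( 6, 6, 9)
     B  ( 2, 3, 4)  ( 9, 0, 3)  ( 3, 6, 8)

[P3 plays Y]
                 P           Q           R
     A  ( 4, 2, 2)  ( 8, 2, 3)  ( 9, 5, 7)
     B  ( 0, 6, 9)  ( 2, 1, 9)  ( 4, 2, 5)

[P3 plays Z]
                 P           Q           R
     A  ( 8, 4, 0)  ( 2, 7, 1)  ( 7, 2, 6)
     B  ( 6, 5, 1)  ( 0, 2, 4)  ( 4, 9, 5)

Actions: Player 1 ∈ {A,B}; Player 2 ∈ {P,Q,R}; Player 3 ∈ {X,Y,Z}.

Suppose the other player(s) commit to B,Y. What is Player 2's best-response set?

BR_2 = {P}

u_2(P vs B,Y) = 6
u_2(Q vs B,Y) = 1
u_2(R vs B,Y) = 2
max payoff 6 at {P}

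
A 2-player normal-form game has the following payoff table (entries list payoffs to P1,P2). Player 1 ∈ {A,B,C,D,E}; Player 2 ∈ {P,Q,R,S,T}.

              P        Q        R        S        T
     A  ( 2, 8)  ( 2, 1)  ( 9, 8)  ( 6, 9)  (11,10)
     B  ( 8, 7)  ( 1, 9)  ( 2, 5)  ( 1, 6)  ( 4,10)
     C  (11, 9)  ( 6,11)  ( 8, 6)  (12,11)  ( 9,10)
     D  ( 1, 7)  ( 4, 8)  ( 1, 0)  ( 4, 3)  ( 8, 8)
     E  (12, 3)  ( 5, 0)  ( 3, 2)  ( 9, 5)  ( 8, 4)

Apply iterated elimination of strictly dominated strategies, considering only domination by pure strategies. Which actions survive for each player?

P1 drop B (C beats it: P:11>8 Q:6>1 R:8>2 S:12>1 T:9>4)
P1 drop D (C beats it: P:11>1 Q:6>4 R:8>1 S:12>4 T:9>8)
P2 drop P (S beats it: A:9>8 C:11>9 E:5>3)
P1 drop E (C beats it: Q:6>5 R:8>3 S:12>9 T:9>8)
P2 drop R (S beats it: A:9>8 C:11>6)
P1→{A,C} P2→{Q,S,T}

Survivors P1:{A,C} P2:{Q,S,T}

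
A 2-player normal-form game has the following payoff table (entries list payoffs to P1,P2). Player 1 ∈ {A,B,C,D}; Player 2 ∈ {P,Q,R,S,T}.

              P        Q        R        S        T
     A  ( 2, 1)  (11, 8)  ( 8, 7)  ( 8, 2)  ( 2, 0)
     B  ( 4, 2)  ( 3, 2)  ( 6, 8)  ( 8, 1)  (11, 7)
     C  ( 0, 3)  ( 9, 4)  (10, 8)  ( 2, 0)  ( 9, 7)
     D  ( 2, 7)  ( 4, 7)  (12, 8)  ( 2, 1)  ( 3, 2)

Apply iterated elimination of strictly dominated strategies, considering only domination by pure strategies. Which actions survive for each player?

Survivors P1:{A,C,D} P2:{Q,R}

P2 drop P (R beats it: A:7>1 B:8>2 C:8>3 D:8>7)
P2 drop S (Q beats it: A:8>2 B:2>1 C:4>0 D:7>1)
P2 drop T (R beats it: A:7>0 B:8>7 C:8>7 D:8>2)
P1 drop B (A beats it: Q:11>3 R:8>6)
P1→{A,C,D} P2→{Q,R}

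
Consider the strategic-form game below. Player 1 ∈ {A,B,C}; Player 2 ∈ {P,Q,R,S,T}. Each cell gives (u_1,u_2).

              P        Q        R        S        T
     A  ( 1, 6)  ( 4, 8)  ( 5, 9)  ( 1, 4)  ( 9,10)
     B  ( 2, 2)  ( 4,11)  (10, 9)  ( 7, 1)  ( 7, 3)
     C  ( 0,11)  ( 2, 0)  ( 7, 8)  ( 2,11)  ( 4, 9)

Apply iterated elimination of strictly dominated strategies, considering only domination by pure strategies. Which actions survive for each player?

Remaining: P1:{A,B} P2:{Q,R,T}

P1 drop C (B beats it: P:2>0 Q:4>2 R:10>7 S:7>2 T:7>4)
P2 drop P (Q beats it: A:8>6 B:11>2)
P2 drop S (Q beats it: A:8>4 B:11>1)
P1→{A,B} P2→{Q,R,T}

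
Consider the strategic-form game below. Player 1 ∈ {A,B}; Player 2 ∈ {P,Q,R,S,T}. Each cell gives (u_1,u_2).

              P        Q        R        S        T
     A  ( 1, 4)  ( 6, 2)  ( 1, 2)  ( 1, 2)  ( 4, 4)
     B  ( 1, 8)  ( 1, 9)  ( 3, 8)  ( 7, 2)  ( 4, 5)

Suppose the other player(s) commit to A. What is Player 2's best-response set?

P2 best: {P,T}

u_2(P vs A) = 4
u_2(Q vs A) = 2
u_2(R vs A) = 2
u_2(S vs A) = 2
u_2(T vs A) = 4
max payoff 4 at {P,T}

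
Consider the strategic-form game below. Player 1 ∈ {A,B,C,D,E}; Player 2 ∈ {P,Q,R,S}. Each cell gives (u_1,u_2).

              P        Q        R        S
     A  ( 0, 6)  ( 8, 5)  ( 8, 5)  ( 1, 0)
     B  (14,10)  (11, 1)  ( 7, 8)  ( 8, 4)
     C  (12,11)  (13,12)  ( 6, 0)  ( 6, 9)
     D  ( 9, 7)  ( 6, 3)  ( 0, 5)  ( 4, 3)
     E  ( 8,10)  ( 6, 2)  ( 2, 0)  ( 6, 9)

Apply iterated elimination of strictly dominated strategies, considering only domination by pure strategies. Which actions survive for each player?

P1 drop D (B beats it: P:14>9 Q:11>6 R:7>0 S:8>4)
P1 drop E (B beats it: P:14>8 Q:11>6 R:7>2 S:8>6)
P2 drop R (P beats it: A:6>5 B:10>8 C:11>0)
P1 drop A (B beats it: P:14>0 Q:11>8 S:8>1)
P2 drop S (P beats it: B:10>4 C:11>9)
P1→{B,C} P2→{P,Q}

Survivors P1:{B,C} P2:{P,Q}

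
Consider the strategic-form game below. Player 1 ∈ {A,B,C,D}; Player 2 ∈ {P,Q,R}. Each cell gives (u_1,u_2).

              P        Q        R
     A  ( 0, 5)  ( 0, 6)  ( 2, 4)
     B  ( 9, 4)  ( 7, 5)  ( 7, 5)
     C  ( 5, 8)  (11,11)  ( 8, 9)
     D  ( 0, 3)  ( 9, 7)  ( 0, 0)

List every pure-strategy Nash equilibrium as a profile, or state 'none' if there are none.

(A,P): not NE [P1→B gives 9>0; P2→Q gives 6>5]
(A,Q): not NE [P1→C gives 11>0]
(A,R): not NE [P1→C gives 8>2; P2→Q gives 6>4]
(B,P): not NE [P2→R gives 5>4]
(B,Q): not NE [P1→C gives 11>7]
(B,R): not NE [P1→C gives 8>7]
(C,P): not NE [P1→B gives 9>5; P2→Q gives 11>8]
(C,Q): NE
(C,R): not NE [P2→Q gives 11>9]
(D,P): not NE [P1→B gives 9>0; P2→Q gives 7>3]
(D,Q): not NE [P1→C gives 11>9]
(D,R): not NE [P1→C gives 8>0; P2→Q gives 7>0]

NE set: (C,Q)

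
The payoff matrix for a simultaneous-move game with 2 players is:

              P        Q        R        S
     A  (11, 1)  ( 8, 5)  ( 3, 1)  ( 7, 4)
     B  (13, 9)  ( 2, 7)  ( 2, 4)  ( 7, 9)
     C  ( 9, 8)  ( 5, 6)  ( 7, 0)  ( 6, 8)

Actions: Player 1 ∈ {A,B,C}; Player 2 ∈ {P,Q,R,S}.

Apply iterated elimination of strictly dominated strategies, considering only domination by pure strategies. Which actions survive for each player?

Survivors P1:{A,B} P2:{P,Q,S}

P2 drop R (Q beats it: A:5>1 B:7>4 C:6>0)
P1 drop C (A beats it: P:11>9 Q:8>5 S:7>6)
P1→{A,B} P2→{P,Q,S}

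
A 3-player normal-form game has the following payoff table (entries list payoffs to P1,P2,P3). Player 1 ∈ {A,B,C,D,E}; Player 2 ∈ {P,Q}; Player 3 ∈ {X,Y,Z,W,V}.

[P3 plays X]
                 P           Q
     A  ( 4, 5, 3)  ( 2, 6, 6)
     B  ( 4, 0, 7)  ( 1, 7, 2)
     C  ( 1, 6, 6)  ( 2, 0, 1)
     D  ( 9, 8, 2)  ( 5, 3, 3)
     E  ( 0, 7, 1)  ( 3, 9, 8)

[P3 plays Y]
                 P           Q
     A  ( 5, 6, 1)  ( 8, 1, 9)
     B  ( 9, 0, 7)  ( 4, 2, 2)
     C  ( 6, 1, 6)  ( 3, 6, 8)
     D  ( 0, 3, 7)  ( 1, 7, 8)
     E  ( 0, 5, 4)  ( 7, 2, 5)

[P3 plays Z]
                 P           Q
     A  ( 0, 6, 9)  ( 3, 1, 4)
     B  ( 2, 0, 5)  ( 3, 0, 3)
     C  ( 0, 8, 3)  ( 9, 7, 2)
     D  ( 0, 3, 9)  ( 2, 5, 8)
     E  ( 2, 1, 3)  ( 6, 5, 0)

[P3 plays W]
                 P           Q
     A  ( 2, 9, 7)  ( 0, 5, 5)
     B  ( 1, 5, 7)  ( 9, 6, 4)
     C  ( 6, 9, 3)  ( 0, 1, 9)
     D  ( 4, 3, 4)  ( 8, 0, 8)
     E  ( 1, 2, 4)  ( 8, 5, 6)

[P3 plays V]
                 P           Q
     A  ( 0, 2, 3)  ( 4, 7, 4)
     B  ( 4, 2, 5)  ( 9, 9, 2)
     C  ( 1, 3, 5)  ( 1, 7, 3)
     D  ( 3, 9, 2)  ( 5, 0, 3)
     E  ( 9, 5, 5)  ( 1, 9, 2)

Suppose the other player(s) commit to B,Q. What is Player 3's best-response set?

u_3(X vs B,Q) = 2
u_3(Y vs B,Q) = 2
u_3(Z vs B,Q) = 3
u_3(W vs B,Q) = 4
u_3(V vs B,Q) = 2
max payoff 4 at {W}

P3 best: {W}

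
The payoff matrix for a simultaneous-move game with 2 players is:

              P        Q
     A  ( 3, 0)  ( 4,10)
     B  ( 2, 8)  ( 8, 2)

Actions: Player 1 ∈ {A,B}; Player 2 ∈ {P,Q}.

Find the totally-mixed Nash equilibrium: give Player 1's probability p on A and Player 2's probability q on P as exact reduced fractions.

p=3/8, q=4/5

P1 indiff ⇒ q·3+(1-q)·4 = q·2+(1-q)·8 ⇒ q(1) = (1-q)(4) ⇒ q = 4/5
P2 indiff ⇒ p·0+(1-p)·8 = p·10+(1-p)·2 ⇒ p(-10) = (1-p)(-6) ⇒ p = 3/8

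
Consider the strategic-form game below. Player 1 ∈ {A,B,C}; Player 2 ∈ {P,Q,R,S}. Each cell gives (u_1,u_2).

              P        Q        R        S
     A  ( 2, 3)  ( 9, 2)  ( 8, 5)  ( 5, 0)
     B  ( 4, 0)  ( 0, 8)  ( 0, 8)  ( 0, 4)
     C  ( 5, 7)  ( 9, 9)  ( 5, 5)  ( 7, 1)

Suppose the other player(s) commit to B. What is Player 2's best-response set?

u_2(P vs B) = 0
u_2(Q vs B) = 8
u_2(R vs B) = 8
u_2(S vs B) = 4
max payoff 8 at {Q,R}

P2 best: {Q,R}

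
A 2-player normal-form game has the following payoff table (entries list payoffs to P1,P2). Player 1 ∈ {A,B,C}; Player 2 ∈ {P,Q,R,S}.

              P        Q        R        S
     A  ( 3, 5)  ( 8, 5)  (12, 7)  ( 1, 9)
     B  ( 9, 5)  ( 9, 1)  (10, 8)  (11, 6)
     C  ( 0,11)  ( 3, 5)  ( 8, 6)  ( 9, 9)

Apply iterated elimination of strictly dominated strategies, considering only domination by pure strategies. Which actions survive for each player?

P1 drop C (B beats it: P:9>0 Q:9>3 R:10>8 S:11>9)
P2 drop P (R beats it: A:7>5 B:8>5)
P2 drop Q (R beats it: A:7>5 B:8>1)
P1→{A,B} P2→{R,S}

Survivors P1:{A,B} P2:{R,S}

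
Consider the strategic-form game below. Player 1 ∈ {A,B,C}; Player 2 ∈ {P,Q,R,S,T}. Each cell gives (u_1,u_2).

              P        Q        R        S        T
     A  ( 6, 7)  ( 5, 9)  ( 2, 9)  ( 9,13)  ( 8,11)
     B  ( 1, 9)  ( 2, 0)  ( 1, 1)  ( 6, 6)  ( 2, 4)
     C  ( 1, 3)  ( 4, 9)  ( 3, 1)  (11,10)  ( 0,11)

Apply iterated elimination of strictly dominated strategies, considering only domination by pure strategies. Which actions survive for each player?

P1 drop B (A beats it: P:6>1 Q:5>2 R:2>1 S:9>6 T:8>2)
P2 drop P (Q beats it: A:9>7 C:9>3)
P2 drop Q (S beats it: A:13>9 C:10>9)
P2 drop R (S beats it: A:13>9 C:10>1)
P1→{A,C} P2→{S,T}

Remaining: P1:{A,C} P2:{S,T}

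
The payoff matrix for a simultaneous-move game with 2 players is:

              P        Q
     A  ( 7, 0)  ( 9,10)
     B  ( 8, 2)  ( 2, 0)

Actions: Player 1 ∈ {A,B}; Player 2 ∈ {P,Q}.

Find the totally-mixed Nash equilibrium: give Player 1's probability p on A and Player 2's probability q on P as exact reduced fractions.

P1 indiff ⇒ q·7+(1-q)·9 = q·8+(1-q)·2 ⇒ q(-1) = (1-q)(-7) ⇒ q = 7/8
P2 indiff ⇒ p·0+(1-p)·2 = p·10+(1-p)·0 ⇒ p(-10) = (1-p)(-2) ⇒ p = 1/6

(p,q) = (1/6, 7/8)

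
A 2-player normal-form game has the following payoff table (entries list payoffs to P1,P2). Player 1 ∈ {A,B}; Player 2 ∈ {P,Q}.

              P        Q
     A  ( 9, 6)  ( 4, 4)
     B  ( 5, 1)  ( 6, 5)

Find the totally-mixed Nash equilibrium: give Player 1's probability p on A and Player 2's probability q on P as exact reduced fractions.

P1 indiff ⇒ q·9+(1-q)·4 = q·5+(1-q)·6 ⇒ q(4) = (1-q)(2) ⇒ q = 1/3
P2 indiff ⇒ p·6+(1-p)·1 = p·4+(1-p)·5 ⇒ p(2) = (1-p)(4) ⇒ p = 2/3

p=2/3, q=1/3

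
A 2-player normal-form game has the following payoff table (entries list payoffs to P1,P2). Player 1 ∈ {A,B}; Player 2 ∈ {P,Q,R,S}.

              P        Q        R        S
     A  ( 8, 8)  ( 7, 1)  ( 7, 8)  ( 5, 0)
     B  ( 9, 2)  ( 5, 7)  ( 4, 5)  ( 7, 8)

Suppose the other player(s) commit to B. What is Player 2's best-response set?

P2 best: {S}

u_2(P vs B) = 2
u_2(Q vs B) = 7
u_2(R vs B) = 5
u_2(S vs B) = 8
max payoff 8 at {S}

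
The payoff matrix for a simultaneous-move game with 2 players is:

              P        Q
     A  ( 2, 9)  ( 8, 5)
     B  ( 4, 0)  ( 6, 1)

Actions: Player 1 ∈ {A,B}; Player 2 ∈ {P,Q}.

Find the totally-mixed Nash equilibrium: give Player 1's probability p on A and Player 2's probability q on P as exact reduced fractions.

(p,q) = (1/5, 1/2)

P1 indiff ⇒ q·2+(1-q)·8 = q·4+(1-q)·6 ⇒ q(-2) = (1-q)(-2) ⇒ q = 1/2
P2 indiff ⇒ p·9+(1-p)·0 = p·5+(1-p)·1 ⇒ p(4) = (1-p)(1) ⇒ p = 1/5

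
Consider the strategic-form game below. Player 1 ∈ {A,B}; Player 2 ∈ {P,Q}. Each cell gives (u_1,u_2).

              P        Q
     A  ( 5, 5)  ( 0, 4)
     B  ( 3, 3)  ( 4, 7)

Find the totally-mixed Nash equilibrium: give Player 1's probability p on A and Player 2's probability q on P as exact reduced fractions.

P1 indiff ⇒ q·5+(1-q)·0 = q·3+(1-q)·4 ⇒ q(2) = (1-q)(4) ⇒ q = 2/3
P2 indiff ⇒ p·5+(1-p)·3 = p·4+(1-p)·7 ⇒ p(1) = (1-p)(4) ⇒ p = 4/5

(p,q) = (4/5, 2/3)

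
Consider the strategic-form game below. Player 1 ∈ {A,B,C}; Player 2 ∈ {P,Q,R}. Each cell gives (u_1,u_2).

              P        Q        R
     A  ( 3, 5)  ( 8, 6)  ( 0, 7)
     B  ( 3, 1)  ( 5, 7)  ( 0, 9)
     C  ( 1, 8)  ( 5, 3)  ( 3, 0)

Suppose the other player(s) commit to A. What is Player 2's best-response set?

P2 best: {R}

u_2(P vs A) = 5
u_2(Q vs A) = 6
u_2(R vs A) = 7
max payoff 7 at {R}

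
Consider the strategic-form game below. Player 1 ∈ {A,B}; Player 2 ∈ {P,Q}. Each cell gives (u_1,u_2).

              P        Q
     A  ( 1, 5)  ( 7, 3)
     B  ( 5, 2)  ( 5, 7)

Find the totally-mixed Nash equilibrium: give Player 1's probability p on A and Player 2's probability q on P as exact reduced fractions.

(p,q) = (5/7, 1/3)

P1 indiff ⇒ q·1+(1-q)·7 = q·5+(1-q)·5 ⇒ q(-4) = (1-q)(-2) ⇒ q = 1/3
P2 indiff ⇒ p·5+(1-p)·2 = p·3+(1-p)·7 ⇒ p(2) = (1-p)(5) ⇒ p = 5/7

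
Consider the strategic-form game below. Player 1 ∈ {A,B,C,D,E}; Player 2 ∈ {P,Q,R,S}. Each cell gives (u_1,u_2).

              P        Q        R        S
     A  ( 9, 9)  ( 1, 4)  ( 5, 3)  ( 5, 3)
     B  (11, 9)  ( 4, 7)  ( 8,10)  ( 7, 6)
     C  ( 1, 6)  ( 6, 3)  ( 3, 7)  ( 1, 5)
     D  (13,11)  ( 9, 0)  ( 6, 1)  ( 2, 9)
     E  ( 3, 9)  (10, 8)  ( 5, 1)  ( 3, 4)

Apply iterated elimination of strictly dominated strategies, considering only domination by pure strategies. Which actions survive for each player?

IESDS → P1:{B,D} P2:{P,R}

P1 drop A (B beats it: P:11>9 Q:4>1 R:8>5 S:7>5)
P1 drop C (D beats it: P:13>1 Q:9>6 R:6>3 S:2>1)
P2 drop Q (P beats it: B:9>7 D:11>0 E:9>8)
P1 drop E (B beats it: P:11>3 R:8>5 S:7>3)
P2 drop S (P beats it: B:9>6 D:11>9)
P1→{B,D} P2→{P,R}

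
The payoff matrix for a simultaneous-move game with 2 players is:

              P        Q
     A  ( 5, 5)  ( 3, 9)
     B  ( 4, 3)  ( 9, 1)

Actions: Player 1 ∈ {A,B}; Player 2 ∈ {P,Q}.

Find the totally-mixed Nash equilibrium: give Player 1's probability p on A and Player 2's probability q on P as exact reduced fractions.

P1 indiff ⇒ q·5+(1-q)·3 = q·4+(1-q)·9 ⇒ q(1) = (1-q)(6) ⇒ q = 6/7
P2 indiff ⇒ p·5+(1-p)·3 = p·9+(1-p)·1 ⇒ p(-4) = (1-p)(-2) ⇒ p = 1/3

(p,q) = (1/3, 6/7)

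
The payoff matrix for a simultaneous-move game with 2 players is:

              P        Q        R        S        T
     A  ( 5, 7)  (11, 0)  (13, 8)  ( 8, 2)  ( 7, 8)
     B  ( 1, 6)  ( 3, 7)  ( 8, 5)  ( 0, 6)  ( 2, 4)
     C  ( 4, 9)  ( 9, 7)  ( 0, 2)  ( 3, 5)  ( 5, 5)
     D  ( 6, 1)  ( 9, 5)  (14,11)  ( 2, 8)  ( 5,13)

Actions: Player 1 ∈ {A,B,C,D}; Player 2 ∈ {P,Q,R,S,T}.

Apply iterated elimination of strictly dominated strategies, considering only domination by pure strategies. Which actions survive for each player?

Survivors P1:{A,D} P2:{R,T}

P1 drop B (A beats it: P:5>1 Q:11>3 R:13>8 S:8>0 T:7>2)
P1 drop C (A beats it: P:5>4 Q:11>9 R:13>0 S:8>3 T:7>5)
P2 drop P (R beats it: A:8>7 D:11>1)
P2 drop Q (R beats it: A:8>0 D:11>5)
P2 drop S (R beats it: A:8>2 D:11>8)
P1→{A,D} P2→{R,T}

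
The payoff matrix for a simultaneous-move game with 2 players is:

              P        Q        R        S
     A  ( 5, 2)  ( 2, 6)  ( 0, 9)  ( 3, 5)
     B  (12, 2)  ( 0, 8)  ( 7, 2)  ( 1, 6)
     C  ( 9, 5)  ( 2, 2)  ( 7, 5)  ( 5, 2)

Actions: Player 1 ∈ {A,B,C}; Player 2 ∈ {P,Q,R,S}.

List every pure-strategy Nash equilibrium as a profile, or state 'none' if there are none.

(A,P): not NE [P1→B gives 12>5; P2→R gives 9>2]
(A,Q): not NE [P2→R gives 9>6]
(A,R): not NE [P1→C gives 7>0]
(A,S): not NE [P1→C gives 5>3; P2→R gives 9>5]
(B,P): not NE [P2→Q gives 8>2]
(B,Q): not NE [P1→C gives 2>0]
(B,R): not NE [P2→Q gives 8>2]
(B,S): not NE [P1→C gives 5>1; P2→Q gives 8>6]
(C,P): not NE [P1→B gives 12>9]
(C,Q): not NE [P2→R gives 5>2]
(C,R): NE
(C,S): not NE [P2→R gives 5>2]

NE set: (C,R)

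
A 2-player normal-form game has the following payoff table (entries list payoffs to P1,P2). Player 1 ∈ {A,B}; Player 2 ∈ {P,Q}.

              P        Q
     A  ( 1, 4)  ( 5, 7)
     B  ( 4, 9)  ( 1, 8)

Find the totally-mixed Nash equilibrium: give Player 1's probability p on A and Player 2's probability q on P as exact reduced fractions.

P1 mixes 1/4 on A; P2 mixes 4/7 on P

P1 indiff ⇒ q·1+(1-q)·5 = q·4+(1-q)·1 ⇒ q(-3) = (1-q)(-4) ⇒ q = 4/7
P2 indiff ⇒ p·4+(1-p)·9 = p·7+(1-p)·8 ⇒ p(-3) = (1-p)(-1) ⇒ p = 1/4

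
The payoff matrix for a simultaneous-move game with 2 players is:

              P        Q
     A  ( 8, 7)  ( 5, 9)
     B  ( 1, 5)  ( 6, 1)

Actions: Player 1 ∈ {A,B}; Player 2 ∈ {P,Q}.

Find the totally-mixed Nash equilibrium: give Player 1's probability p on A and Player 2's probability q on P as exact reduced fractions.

P1 indiff ⇒ q·8+(1-q)·5 = q·1+(1-q)·6 ⇒ q(7) = (1-q)(1) ⇒ q = 1/8
P2 indiff ⇒ p·7+(1-p)·5 = p·9+(1-p)·1 ⇒ p(-2) = (1-p)(-4) ⇒ p = 2/3

P1 mixes 2/3 on A; P2 mixes 1/8 on P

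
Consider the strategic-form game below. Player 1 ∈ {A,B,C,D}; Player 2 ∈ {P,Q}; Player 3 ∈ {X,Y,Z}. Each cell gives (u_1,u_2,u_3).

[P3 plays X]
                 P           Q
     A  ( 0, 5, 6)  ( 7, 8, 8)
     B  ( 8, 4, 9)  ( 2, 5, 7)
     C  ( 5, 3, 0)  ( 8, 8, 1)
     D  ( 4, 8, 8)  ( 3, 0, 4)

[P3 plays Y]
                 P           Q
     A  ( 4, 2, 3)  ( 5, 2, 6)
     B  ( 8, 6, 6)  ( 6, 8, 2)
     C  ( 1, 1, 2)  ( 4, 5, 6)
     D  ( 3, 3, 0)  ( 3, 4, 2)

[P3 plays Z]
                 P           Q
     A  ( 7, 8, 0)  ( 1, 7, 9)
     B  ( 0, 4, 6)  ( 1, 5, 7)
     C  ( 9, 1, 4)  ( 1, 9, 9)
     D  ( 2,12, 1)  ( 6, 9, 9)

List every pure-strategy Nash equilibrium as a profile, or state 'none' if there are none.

(A,P,X): not NE [P1→B gives 8>0; P2→Q gives 8>5]
(A,P,Y): not NE [P1→B gives 8>4; P3→X gives 6>3]
(A,P,Z): not NE [P1→C gives 9>7; P3→X gives 6>0]
(A,Q,X): not NE [P1→C gives 8>7; P3→Z gives 9>8]
(A,Q,Y): not NE [P1→B gives 6>5; P3→Z gives 9>6]
(A,Q,Z): not NE [P1→D gives 6>1; P2→P gives 8>7]
(B,P,X): not NE [P2→Q gives 5>4]
(B,P,Y): not NE [P2→Q gives 8>6; P3→X gives 9>6]
(B,P,Z): not NE [P1→C gives 9>0; P2→Q gives 5>4; P3→X gives 9>6]
(B,Q,X): not NE [P1→C gives 8>2]
(B,Q,Y): not NE [P3→Z gives 7>2]
(B,Q,Z): not NE [P1→D gives 6>1]
(C,P,X): not NE [P1→B gives 8>5; P2→Q gives 8>3; P3→Z gives 4>0]
(C,P,Y): not NE [P1→B gives 8>1; P2→Q gives 5>1; P3→Z gives 4>2]
(C,P,Z): not NE [P2→Q gives 9>1]
(C,Q,X): not NE [P3→Z gives 9>1]
(C,Q,Y): not NE [P1→B gives 6>4; P3→Z gives 9>6]
(C,Q,Z): not NE [P1→D gives 6>1]
(D,P,X): not NE [P1→B gives 8>4]
(D,P,Y): not NE [P1→B gives 8>3; P2→Q gives 4>3; P3→X gives 8>0]
(D,P,Z): not NE [P1→C gives 9>2; P3→X gives 8>1]
(D,Q,X): not NE [P1→C gives 8>3; P2→P gives 8>0; P3→Z gives 9>4]
(D,Q,Y): not NE [P1→B gives 6>3; P3→Z gives 9>2]
(D,Q,Z): not NE [P2→P gives 12>9]

No pure NE.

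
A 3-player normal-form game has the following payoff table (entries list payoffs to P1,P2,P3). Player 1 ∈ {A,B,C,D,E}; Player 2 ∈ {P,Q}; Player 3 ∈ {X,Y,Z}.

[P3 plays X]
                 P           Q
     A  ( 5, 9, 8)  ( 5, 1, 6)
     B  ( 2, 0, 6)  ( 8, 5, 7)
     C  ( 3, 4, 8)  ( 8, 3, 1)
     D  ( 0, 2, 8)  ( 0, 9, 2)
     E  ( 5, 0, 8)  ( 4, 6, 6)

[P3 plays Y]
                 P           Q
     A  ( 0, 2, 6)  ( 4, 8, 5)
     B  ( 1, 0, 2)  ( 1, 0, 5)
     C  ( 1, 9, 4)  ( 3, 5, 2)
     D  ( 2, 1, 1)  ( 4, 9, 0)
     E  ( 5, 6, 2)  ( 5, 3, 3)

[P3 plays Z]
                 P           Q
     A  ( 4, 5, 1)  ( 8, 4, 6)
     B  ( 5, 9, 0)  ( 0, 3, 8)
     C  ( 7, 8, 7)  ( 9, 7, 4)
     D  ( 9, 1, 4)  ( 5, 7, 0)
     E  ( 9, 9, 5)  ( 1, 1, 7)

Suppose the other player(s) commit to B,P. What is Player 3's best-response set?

argmax u_3 = {X}

u_3(X vs B,P) = 6
u_3(Y vs B,P) = 2
u_3(Z vs B,P) = 0
max payoff 6 at {X}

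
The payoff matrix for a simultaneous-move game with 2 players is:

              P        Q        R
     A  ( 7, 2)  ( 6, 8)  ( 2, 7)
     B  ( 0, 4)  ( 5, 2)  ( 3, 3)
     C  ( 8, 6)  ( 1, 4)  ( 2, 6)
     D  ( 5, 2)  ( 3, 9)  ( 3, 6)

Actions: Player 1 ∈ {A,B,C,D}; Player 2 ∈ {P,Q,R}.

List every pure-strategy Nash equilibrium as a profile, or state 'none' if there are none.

(A,P): not NE [P1→C gives 8>7; P2→Q gives 8>2]
(A,Q): NE
(A,R): not NE [P1→D gives 3>2; P2→Q gives 8>7]
(B,P): not NE [P1→C gives 8>0]
(B,Q): not NE [P1→A gives 6>5; P2→P gives 4>2]
(B,R): not NE [P2→P gives 4>3]
(C,P): NE
(C,Q): not NE [P1→A gives 6>1; P2→R gives 6>4]
(C,R): not NE [P1→D gives 3>2]
(D,P): not NE [P1→C gives 8>5; P2→Q gives 9>2]
(D,Q): not NE [P1→A gives 6>3]
(D,R): not NE [P2→Q gives 9>6]

Nash profiles: (A,Q), (C,P)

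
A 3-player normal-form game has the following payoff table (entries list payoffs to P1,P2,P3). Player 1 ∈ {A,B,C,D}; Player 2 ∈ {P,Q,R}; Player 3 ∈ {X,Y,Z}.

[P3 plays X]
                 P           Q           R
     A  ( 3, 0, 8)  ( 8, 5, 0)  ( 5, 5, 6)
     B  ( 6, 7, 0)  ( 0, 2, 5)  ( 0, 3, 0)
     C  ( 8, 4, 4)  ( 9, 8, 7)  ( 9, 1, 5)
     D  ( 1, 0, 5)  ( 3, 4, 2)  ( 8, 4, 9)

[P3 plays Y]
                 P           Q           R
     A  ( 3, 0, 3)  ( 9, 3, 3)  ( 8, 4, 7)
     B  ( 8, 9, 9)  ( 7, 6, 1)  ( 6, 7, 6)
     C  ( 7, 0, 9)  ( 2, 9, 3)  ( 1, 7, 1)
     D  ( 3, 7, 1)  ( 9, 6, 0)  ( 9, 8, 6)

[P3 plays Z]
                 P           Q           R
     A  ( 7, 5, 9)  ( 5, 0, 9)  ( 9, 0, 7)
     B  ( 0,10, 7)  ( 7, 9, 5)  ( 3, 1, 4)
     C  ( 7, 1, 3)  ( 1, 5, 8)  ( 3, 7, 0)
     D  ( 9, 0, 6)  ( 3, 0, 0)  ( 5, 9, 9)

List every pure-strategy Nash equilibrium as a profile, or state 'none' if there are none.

PSNE = {(B,P,Y)}

(A,P,X): not NE [P1→C gives 8>3; P2→R gives 5>0; P3→Z gives 9>8]
(A,P,Y): not NE [P1→B gives 8>3; P2→R gives 4>0; P3→Z gives 9>3]
(A,P,Z): not NE [P1→D gives 9>7]
(A,Q,X): not NE [P1→C gives 9>8; P3→Z gives 9>0]
(A,Q,Y): not NE [P2→R gives 4>3; P3→Z gives 9>3]
(A,Q,Z): not NE [P1→B gives 7>5; P2→P gives 5>0]
(A,R,X): not NE [P1→C gives 9>5; P3→Z gives 7>6]
(A,R,Y): not NE [P1→D gives 9>8]
(A,R,Z): not NE [P2→P gives 5>0]
(B,P,X): not NE [P1→C gives 8>6; P3→Y gives 9>0]
(B,P,Y): NE
(B,P,Z): not NE [P1→D gives 9>0; P3→Y gives 9>7]
(B,Q,X): not NE [P1→C gives 9>0; P2→P gives 7>2]
(B,Q,Y): not NE [P1→D gives 9>7; P2→P gives 9>6; P3→Z gives 5>1]
(B,Q,Z): not NE [P2→P gives 10>9]
(B,R,X): not NE [P1→C gives 9>0; P2→P gives 7>3; P3→Y gives 6>0]
(B,R,Y): not NE [P1→D gives 9>6; P2→P gives 9>7]
(B,R,Z): not NE [P1→A gives 9>3; P2→P gives 10>1; P3→Y gives 6>4]
(C,P,X): not NE [P2→Q gives 8>4; P3→Y gives 9>4]
(C,P,Y): not NE [P1→B gives 8>7; P2→Q gives 9>0]
(C,P,Z): not NE [P1→D gives 9>7; P2→R gives 7>1; P3→Y gives 9>3]
(C,Q,X): not NE [P3→Z gives 8>7]
(C,Q,Y): not NE [P1→D gives 9>2; P3→Z gives 8>3]
(C,Q,Z): not NE [P1→B gives 7>1; P2→R gives 7>5]
(C,R,X): not NE [P2→Q gives 8>1]
(C,R,Y): not NE [P1→D gives 9>1; P2→Q gives 9>7; P3→X gives 5>1]
(C,R,Z): not NE [P1→A gives 9>3; P3→X gives 5>0]
(D,P,X): not NE [P1→C gives 8>1; P2→R gives 4>0; P3→Z gives 6>5]
(D,P,Y): not NE [P1→B gives 8>3; P2→R gives 8>7; P3→Z gives 6>1]
(D,P,Z): not NE [P2→R gives 9>0]
(D,Q,X): not NE [P1→C gives 9>3]
(D,Q,Y): not NE [P2→R gives 8>6; P3→X gives 2>0]
(D,Q,Z): not NE [P1→B gives 7>3; P2→R gives 9>0; P3→X gives 2>0]
(D,R,X): not NE [P1→C gives 9>8]
(D,R,Y): not NE [P3→Z gives 9>6]
(D,R,Z): not NE [P1→A gives 9>5]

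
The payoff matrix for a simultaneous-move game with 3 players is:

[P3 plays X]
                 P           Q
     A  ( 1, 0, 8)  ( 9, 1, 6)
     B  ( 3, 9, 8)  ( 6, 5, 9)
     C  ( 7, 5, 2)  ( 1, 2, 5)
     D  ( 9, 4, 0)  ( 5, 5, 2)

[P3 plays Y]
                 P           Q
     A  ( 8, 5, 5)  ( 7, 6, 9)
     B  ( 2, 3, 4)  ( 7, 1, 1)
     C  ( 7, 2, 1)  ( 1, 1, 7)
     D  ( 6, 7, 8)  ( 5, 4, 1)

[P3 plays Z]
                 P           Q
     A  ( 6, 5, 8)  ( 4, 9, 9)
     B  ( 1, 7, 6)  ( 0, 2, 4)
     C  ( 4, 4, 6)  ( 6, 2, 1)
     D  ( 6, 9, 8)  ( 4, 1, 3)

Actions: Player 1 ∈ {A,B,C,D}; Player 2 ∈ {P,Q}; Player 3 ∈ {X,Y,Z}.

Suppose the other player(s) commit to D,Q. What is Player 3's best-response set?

u_3(X vs D,Q) = 2
u_3(Y vs D,Q) = 1
u_3(Z vs D,Q) = 3
max payoff 3 at {Z}

argmax u_3 = {Z}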